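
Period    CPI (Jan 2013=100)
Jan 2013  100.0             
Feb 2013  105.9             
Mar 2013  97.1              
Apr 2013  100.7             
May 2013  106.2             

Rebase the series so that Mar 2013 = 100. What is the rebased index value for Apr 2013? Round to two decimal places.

103.71

Rebased(Apr 2013) = 100.7 / 97.1 × 100 = 103.7075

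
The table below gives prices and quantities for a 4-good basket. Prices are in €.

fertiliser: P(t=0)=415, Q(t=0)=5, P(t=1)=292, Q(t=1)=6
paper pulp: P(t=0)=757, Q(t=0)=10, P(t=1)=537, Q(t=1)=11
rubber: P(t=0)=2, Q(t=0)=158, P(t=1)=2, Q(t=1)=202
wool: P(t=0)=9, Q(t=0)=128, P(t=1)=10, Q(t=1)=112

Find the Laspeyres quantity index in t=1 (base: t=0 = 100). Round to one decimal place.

Laspeyres quantity index uses base-period prices as weights.
ΣP(t=0)·Q(t=1) = 415×6 + 757×11 + 2×202 + 9×112 = 2490 + 8327 + 404 + 1008 = 12229
ΣP(t=0)·Q(t=0) = 415×5 + 757×10 + 2×158 + 9×128 = 2075 + 7570 + 316 + 1152 = 11113
Index = 12229 / 11113 × 100 = 110.0423

110.0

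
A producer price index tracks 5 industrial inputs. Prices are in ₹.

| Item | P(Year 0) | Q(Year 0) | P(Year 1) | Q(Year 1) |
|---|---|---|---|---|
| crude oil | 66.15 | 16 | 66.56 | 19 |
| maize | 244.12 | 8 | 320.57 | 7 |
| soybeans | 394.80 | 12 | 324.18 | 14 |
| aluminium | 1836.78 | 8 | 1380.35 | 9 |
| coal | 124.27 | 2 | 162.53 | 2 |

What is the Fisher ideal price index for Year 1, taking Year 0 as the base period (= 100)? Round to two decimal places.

82.76

Laspeyres component (base-period weights):
ΣP(Year 1)Q(Year 0) = 66.56×16 + 320.57×8 + 324.18×12 + 1380.35×8 + 162.53×2 = 1064.96 + 2564.56 + 3890.16 + 11042.8 + 325.06 = 18887.54
ΣP(Year 0)Q(Year 0) = 66.15×16 + 244.12×8 + 394.80×12 + 1836.78×8 + 124.27×2 = 1058.4 + 1952.96 + 4737.6 + 14694.24 + 248.54 = 22691.74
L = 18887.54 / 22691.74 × 100 = 83.2353
Paasche component (current-period weights):
ΣP(Year 1)Q(Year 1) = 66.56×19 + 320.57×7 + 324.18×14 + 1380.35×9 + 162.53×2 = 1264.64 + 2243.99 + 4538.52 + 12423.15 + 325.06 = 20795.36
ΣP(Year 0)Q(Year 1) = 66.15×19 + 244.12×7 + 394.80×14 + 1836.78×9 + 124.27×2 = 1256.85 + 1708.84 + 5527.2 + 16531.02 + 248.54 = 25272.45
P = 20795.36 / 25272.45 × 100 = 82.2847
Fisher = √(L × P) = √(83.2353 × 82.2847) = 82.7586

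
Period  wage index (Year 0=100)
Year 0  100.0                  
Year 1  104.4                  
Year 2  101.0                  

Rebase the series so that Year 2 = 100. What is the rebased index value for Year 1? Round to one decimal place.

103.4

Rebased(Year 1) = 104.4 / 101.0 × 100 = 103.3663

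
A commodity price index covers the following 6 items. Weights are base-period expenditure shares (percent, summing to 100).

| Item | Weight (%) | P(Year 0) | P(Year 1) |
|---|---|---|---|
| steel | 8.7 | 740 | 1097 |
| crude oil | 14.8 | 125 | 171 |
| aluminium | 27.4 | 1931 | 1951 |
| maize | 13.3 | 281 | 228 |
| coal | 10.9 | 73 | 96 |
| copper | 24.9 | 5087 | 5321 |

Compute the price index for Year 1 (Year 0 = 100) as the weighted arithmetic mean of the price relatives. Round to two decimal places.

steel: 8.7 × (1097/740) = 8.7 × 1.482432 = 12.8972
crude oil: 14.8 × (171/125) = 14.8 × 1.368000 = 20.2464
aluminium: 27.4 × (1951/1931) = 27.4 × 1.010357 = 27.6838
maize: 13.3 × (228/281) = 13.3 × 0.811388 = 10.7915
coal: 10.9 × (96/73) = 10.9 × 1.315068 = 14.3342
copper: 24.9 × (5321/5087) = 24.9 × 1.046000 = 26.0454
Index = Σ wᵢ·(p₁ᵢ/p₀ᵢ) = 12.8972 + 20.2464 + 27.6838 + 10.7915 + 14.3342 + 26.0454 = 111.9984

112.00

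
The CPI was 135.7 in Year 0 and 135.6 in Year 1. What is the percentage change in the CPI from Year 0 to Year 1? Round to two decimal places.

Change = (135.6 − 135.7) / 135.7 × 100
       = -0.1 / 135.7 × 100 = -0.0737%

-0.07%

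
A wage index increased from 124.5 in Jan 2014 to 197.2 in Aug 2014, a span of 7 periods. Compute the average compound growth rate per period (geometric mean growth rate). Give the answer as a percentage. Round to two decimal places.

6.79%

Growth factor = (197.2/124.5)^(1/7) = (1.583936)^(1/7) = 1.067908
Growth rate = 1.067908 − 1 = 0.067908 = 6.7908%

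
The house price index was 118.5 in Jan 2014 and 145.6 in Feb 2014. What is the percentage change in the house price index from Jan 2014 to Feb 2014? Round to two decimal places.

Change = (145.6 − 118.5) / 118.5 × 100
       = 27.1 / 118.5 × 100 = 22.8692%

22.87%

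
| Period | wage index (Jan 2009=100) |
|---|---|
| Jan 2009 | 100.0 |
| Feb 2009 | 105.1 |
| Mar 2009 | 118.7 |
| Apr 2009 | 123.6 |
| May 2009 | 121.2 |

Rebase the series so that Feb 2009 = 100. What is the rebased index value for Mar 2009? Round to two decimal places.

Rebased(Mar 2009) = 118.7 / 105.1 × 100 = 112.9401

112.94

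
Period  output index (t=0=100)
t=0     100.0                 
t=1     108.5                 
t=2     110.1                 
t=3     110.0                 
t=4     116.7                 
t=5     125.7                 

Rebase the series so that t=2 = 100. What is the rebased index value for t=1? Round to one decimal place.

Rebased(t=1) = 108.5 / 110.1 × 100 = 98.5468

98.5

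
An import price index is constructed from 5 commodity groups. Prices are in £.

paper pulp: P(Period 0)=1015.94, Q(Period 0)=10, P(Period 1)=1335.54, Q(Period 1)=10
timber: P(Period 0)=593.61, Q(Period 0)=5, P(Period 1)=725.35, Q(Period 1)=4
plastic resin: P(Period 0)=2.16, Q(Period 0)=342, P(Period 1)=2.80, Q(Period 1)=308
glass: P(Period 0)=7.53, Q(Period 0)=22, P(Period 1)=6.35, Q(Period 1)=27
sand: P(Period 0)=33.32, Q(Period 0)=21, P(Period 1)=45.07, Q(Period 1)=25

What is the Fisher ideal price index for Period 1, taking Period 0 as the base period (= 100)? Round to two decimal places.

Laspeyres component (base-period weights):
ΣP(Period 1)Q(Period 0) = 1335.54×10 + 725.35×5 + 2.80×342 + 6.35×22 + 45.07×21 = 13355.4 + 3626.75 + 957.6 + 139.7 + 946.47 = 19025.92
ΣP(Period 0)Q(Period 0) = 1015.94×10 + 593.61×5 + 2.16×342 + 7.53×22 + 33.32×21 = 10159.4 + 2968.05 + 738.72 + 165.66 + 699.72 = 14731.55
L = 19025.92 / 14731.55 × 100 = 129.1508
Paasche component (current-period weights):
ΣP(Period 1)Q(Period 1) = 1335.54×10 + 725.35×4 + 2.80×308 + 6.35×27 + 45.07×25 = 13355.4 + 2901.4 + 862.4 + 171.45 + 1126.75 = 18417.4
ΣP(Period 0)Q(Period 1) = 1015.94×10 + 593.61×4 + 2.16×308 + 7.53×27 + 33.32×25 = 10159.4 + 2374.44 + 665.28 + 203.31 + 833 = 14235.43
P = 18417.4 / 14235.43 × 100 = 129.3772
Fisher = √(L × P) = √(129.1508 × 129.3772) = 129.2640

129.26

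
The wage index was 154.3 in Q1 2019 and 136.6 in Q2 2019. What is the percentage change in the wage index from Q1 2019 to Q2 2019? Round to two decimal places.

Change = (136.6 − 154.3) / 154.3 × 100
       = -17.7 / 154.3 × 100 = -11.4712%

-11.47%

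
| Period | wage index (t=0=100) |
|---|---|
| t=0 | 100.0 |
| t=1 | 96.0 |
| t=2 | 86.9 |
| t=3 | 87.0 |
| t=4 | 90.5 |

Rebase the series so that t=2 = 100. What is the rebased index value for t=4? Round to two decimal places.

Rebased(t=4) = 90.5 / 86.9 × 100 = 104.1427

104.14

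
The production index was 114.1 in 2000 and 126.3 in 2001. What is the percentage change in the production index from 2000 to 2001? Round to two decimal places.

10.69%

Change = (126.3 − 114.1) / 114.1 × 100
       = 12.2 / 114.1 × 100 = 10.6924%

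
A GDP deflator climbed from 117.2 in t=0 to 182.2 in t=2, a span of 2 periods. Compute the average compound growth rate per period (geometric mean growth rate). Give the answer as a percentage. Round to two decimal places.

24.68%

Growth factor = (182.2/117.2)^(1/2) = (1.554608)^(1/2) = 1.246839
Growth rate = 1.246839 − 1 = 0.246839 = 24.6839%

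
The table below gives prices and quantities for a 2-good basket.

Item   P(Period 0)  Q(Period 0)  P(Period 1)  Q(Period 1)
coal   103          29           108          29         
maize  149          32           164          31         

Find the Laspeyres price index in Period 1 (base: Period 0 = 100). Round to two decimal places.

108.06

Laspeyres price index uses base-period quantities as weights.
ΣP(Period 1)·Q(Period 0) = 108×29 + 164×32 = 3132 + 5248 = 8380
ΣP(Period 0)·Q(Period 0) = 103×29 + 149×32 = 2987 + 4768 = 7755
Index = 8380 / 7755 × 100 = 108.0593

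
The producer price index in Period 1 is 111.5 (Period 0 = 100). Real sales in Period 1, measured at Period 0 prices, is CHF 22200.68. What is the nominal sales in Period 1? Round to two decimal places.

Nominal = Real × (Index/100) = 22200.68 × (111.5/100)
        = 22200.68 × 1.115 = 24753.7582

24753.76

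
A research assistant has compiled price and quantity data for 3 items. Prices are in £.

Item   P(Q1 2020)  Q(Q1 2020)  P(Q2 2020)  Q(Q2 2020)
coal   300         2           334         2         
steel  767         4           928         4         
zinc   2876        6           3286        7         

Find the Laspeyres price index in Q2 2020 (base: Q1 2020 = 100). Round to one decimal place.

Laspeyres price index uses base-period quantities as weights.
ΣP(Q2 2020)·Q(Q1 2020) = 334×2 + 928×4 + 3286×6 = 668 + 3712 + 19716 = 24096
ΣP(Q1 2020)·Q(Q1 2020) = 300×2 + 767×4 + 2876×6 = 600 + 3068 + 17256 = 20924
Index = 24096 / 20924 × 100 = 115.1596

115.2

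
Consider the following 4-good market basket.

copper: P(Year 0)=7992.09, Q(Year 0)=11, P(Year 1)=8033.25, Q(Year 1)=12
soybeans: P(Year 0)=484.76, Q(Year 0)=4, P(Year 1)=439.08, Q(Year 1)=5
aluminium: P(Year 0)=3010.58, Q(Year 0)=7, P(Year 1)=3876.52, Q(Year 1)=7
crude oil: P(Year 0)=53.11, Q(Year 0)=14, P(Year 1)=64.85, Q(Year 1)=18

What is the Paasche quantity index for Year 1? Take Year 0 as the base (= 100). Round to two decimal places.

107.39

Paasche quantity index uses current-period prices as weights.
ΣP(Year 1)·Q(Year 1) = 8033.25×12 + 439.08×5 + 3876.52×7 + 64.85×18 = 96399 + 2195.4 + 27135.64 + 1167.3 = 126897.34
ΣP(Year 1)·Q(Year 0) = 8033.25×11 + 439.08×4 + 3876.52×7 + 64.85×14 = 88365.75 + 1756.32 + 27135.64 + 907.9 = 118165.61
Index = 126897.34 / 118165.61 × 100 = 107.3894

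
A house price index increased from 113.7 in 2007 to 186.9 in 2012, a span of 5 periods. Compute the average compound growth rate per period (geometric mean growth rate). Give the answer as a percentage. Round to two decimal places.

Growth factor = (186.9/113.7)^(1/5) = (1.643799)^(1/5) = 1.104510
Growth rate = 1.104510 − 1 = 0.104510 = 10.4510%

10.45%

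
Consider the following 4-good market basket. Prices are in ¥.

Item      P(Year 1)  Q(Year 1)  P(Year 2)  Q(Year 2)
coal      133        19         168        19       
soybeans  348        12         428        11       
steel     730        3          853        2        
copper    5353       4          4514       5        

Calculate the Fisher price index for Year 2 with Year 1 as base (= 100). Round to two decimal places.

Laspeyres component (base-period weights):
ΣP(Year 2)Q(Year 1) = 168×19 + 428×12 + 853×3 + 4514×4 = 3192 + 5136 + 2559 + 18056 = 28943
ΣP(Year 1)Q(Year 1) = 133×19 + 348×12 + 730×3 + 5353×4 = 2527 + 4176 + 2190 + 21412 = 30305
L = 28943 / 30305 × 100 = 95.5057
Paasche component (current-period weights):
ΣP(Year 2)Q(Year 2) = 168×19 + 428×11 + 853×2 + 4514×5 = 3192 + 4708 + 1706 + 22570 = 32176
ΣP(Year 1)Q(Year 2) = 133×19 + 348×11 + 730×2 + 5353×5 = 2527 + 3828 + 1460 + 26765 = 34580
P = 32176 / 34580 × 100 = 93.0480
Fisher = √(L × P) = √(95.5057 × 93.0480) = 94.2688

94.27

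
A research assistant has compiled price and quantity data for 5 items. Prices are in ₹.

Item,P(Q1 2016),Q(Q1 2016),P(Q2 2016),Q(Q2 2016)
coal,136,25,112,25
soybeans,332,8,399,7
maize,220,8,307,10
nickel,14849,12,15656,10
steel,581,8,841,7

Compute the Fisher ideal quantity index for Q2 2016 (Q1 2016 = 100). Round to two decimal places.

Laspeyres component (base-period weights):
ΣP(Q1 2016)Q(Q2 2016) = 136×25 + 332×7 + 220×10 + 14849×10 + 581×7 = 3400 + 2324 + 2200 + 148490 + 4067 = 160481
ΣP(Q1 2016)Q(Q1 2016) = 136×25 + 332×8 + 220×8 + 14849×12 + 581×8 = 3400 + 2656 + 1760 + 178188 + 4648 = 190652
L = 160481 / 190652 × 100 = 84.1748
Paasche component (current-period weights):
ΣP(Q2 2016)Q(Q2 2016) = 112×25 + 399×7 + 307×10 + 15656×10 + 841×7 = 2800 + 2793 + 3070 + 156560 + 5887 = 171110
ΣP(Q2 2016)Q(Q1 2016) = 112×25 + 399×8 + 307×8 + 15656×12 + 841×8 = 2800 + 3192 + 2456 + 187872 + 6728 = 203048
P = 171110 / 203048 × 100 = 84.2707
Fisher = √(L × P) = √(84.1748 × 84.2707) = 84.2228

84.22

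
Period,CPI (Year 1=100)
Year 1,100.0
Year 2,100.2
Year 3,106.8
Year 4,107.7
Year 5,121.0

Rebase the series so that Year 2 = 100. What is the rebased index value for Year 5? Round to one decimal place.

120.8

Rebased(Year 5) = 121.0 / 100.2 × 100 = 120.7585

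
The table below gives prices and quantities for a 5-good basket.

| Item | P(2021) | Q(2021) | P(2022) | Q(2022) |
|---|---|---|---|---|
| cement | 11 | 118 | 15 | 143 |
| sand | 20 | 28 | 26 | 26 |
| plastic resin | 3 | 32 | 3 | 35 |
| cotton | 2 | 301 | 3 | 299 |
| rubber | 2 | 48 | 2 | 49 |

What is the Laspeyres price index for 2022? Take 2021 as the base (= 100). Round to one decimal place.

Laspeyres price index uses base-period quantities as weights.
ΣP(2022)·Q(2021) = 15×118 + 26×28 + 3×32 + 3×301 + 2×48 = 1770 + 728 + 96 + 903 + 96 = 3593
ΣP(2021)·Q(2021) = 11×118 + 20×28 + 3×32 + 2×301 + 2×48 = 1298 + 560 + 96 + 602 + 96 = 2652
Index = 3593 / 2652 × 100 = 135.4827

135.5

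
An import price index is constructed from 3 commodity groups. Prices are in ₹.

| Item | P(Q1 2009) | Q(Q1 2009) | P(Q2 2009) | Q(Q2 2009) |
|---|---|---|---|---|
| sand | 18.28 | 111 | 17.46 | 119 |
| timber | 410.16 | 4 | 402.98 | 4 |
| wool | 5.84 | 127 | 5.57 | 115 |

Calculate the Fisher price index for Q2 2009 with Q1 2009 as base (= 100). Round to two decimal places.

Laspeyres component (base-period weights):
ΣP(Q2 2009)Q(Q1 2009) = 17.46×111 + 402.98×4 + 5.57×127 = 1938.06 + 1611.92 + 707.39 = 4257.37
ΣP(Q1 2009)Q(Q1 2009) = 18.28×111 + 410.16×4 + 5.84×127 = 2029.08 + 1640.64 + 741.68 = 4411.4
L = 4257.37 / 4411.4 × 100 = 96.5084
Paasche component (current-period weights):
ΣP(Q2 2009)Q(Q2 2009) = 17.46×119 + 402.98×4 + 5.57×115 = 2077.74 + 1611.92 + 640.55 = 4330.21
ΣP(Q1 2009)Q(Q2 2009) = 18.28×119 + 410.16×4 + 5.84×115 = 2175.32 + 1640.64 + 671.6 = 4487.56
P = 4330.21 / 4487.56 × 100 = 96.4936
Fisher = √(L × P) = √(96.5084 × 96.4936) = 96.5010

96.50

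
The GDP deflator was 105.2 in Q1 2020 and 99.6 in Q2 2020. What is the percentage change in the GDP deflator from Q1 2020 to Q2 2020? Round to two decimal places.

-5.32%

Change = (99.6 − 105.2) / 105.2 × 100
       = -5.6 / 105.2 × 100 = -5.3232%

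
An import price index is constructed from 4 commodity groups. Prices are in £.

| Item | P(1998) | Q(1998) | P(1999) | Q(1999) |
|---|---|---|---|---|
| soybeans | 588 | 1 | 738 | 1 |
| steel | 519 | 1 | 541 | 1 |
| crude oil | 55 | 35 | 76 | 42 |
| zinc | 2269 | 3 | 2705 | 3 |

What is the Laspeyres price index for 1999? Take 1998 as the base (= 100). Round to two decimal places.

Laspeyres price index uses base-period quantities as weights.
ΣP(1999)·Q(1998) = 738×1 + 541×1 + 76×35 + 2705×3 = 738 + 541 + 2660 + 8115 = 12054
ΣP(1998)·Q(1998) = 588×1 + 519×1 + 55×35 + 2269×3 = 588 + 519 + 1925 + 6807 = 9839
Index = 12054 / 9839 × 100 = 122.5125

122.51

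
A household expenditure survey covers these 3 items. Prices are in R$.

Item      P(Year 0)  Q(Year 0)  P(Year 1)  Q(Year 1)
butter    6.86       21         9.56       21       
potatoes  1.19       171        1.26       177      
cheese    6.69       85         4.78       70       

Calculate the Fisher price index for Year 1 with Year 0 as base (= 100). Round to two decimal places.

Laspeyres component (base-period weights):
ΣP(Year 1)Q(Year 0) = 9.56×21 + 1.26×171 + 4.78×85 = 200.76 + 215.46 + 406.3 = 822.52
ΣP(Year 0)Q(Year 0) = 6.86×21 + 1.19×171 + 6.69×85 = 144.06 + 203.49 + 568.65 = 916.2
L = 822.52 / 916.2 × 100 = 89.7752
Paasche component (current-period weights):
ΣP(Year 1)Q(Year 1) = 9.56×21 + 1.26×177 + 4.78×70 = 200.76 + 223.02 + 334.6 = 758.38
ΣP(Year 0)Q(Year 1) = 6.86×21 + 1.19×177 + 6.69×70 = 144.06 + 210.63 + 468.3 = 822.99
P = 758.38 / 822.99 × 100 = 92.1494
Fisher = √(L × P) = √(89.7752 × 92.1494) = 90.9545

90.95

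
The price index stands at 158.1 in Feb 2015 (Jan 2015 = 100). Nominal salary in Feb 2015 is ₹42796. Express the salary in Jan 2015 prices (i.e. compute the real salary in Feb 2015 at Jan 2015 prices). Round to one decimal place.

Real = Nominal ÷ (Index/100) = 42796 ÷ (158.1/100)
     = 42796 ÷ 1.581 = 27068.9437

27068.9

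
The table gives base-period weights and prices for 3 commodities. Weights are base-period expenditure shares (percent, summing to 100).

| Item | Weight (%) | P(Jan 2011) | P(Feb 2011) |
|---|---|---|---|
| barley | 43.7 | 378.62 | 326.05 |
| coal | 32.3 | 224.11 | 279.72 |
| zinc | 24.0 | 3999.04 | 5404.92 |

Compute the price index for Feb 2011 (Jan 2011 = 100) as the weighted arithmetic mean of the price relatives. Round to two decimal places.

barley: 43.7 × (326.05/378.62) = 43.7 × 0.861154 = 37.6324
coal: 32.3 × (279.72/224.11) = 32.3 × 1.248137 = 40.3148
zinc: 24.0 × (5404.92/3999.04) = 24.0 × 1.351554 = 32.4373
Index = Σ wᵢ·(p₁ᵢ/p₀ᵢ) = 37.6324 + 40.3148 + 32.4373 = 110.3845

110.38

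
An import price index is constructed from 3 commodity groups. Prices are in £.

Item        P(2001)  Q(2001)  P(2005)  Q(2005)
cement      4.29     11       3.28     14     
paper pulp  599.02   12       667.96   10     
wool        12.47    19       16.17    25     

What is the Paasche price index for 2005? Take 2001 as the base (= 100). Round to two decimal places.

112.07

Paasche price index uses current-period quantities as weights.
ΣP(2005)·Q(2005) = 3.28×14 + 667.96×10 + 16.17×25 = 45.92 + 6679.6 + 404.25 = 7129.77
ΣP(2001)·Q(2005) = 4.29×14 + 599.02×10 + 12.47×25 = 60.06 + 5990.2 + 311.75 = 6362.01
Index = 7129.77 / 6362.01 × 100 = 112.0679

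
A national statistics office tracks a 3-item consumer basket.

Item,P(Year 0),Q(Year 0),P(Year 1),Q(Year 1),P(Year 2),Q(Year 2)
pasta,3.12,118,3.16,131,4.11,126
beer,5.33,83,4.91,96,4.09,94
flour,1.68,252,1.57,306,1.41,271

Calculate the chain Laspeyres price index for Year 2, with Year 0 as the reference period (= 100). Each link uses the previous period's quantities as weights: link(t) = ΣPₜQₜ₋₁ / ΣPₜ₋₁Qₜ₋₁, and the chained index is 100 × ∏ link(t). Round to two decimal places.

95.09

Link Year 0→Year 1:
ΣP(Year 1)Q(Year 0) = 3.16×118 + 4.91×83 + 1.57×252 = 372.88 + 407.53 + 395.64 = 1176.05
ΣP(Year 0)Q(Year 0) = 3.12×118 + 5.33×83 + 1.68×252 = 368.16 + 442.39 + 423.36 = 1233.91
link = 1176.05/1233.91 = 0.953108
Link Year 1→Year 2:
ΣP(Year 2)Q(Year 1) = 4.11×131 + 4.09×96 + 1.41×306 = 538.41 + 392.64 + 431.46 = 1362.51
ΣP(Year 1)Q(Year 1) = 3.16×131 + 4.91×96 + 1.57×306 = 413.96 + 471.36 + 480.42 = 1365.74
link = 1362.51/1365.74 = 0.997635
Chained index = 100 × 0.953108 × 0.997635 = 95.0854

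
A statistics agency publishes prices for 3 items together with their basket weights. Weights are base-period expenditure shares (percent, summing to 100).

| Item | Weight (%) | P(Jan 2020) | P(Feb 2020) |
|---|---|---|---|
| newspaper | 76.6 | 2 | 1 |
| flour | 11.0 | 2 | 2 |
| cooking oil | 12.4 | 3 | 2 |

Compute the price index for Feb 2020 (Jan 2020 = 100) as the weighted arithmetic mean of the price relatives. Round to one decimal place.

newspaper: 76.6 × (1/2) = 76.6 × 0.500000 = 38.3000
flour: 11.0 × (2/2) = 11.0 × 1.000000 = 11.0000
cooking oil: 12.4 × (2/3) = 12.4 × 0.666667 = 8.2667
Index = Σ wᵢ·(p₁ᵢ/p₀ᵢ) = 38.3000 + 11.0000 + 8.2667 = 57.5667

57.6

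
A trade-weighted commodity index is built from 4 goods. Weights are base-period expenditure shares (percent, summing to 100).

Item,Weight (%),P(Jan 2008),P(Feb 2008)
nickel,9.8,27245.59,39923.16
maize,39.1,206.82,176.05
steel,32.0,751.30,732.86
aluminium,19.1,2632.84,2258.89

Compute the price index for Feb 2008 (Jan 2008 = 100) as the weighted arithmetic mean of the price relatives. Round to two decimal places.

95.24

nickel: 9.8 × (39923.16/27245.59) = 9.8 × 1.465307 = 14.3600
maize: 39.1 × (176.05/206.82) = 39.1 × 0.851223 = 33.2828
steel: 32.0 × (732.86/751.30) = 32.0 × 0.975456 = 31.2146
aluminium: 19.1 × (2258.89/2632.84) = 19.1 × 0.857967 = 16.3872
Index = Σ wᵢ·(p₁ᵢ/p₀ᵢ) = 14.3600 + 33.2828 + 31.2146 + 16.3872 = 95.2446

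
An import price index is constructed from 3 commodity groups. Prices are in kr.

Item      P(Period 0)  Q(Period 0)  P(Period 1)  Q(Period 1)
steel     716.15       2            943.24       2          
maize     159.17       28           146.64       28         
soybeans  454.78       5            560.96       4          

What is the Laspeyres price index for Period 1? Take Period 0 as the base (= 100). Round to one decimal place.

107.8

Laspeyres price index uses base-period quantities as weights.
ΣP(Period 1)·Q(Period 0) = 943.24×2 + 146.64×28 + 560.96×5 = 1886.48 + 4105.92 + 2804.8 = 8797.2
ΣP(Period 0)·Q(Period 0) = 716.15×2 + 159.17×28 + 454.78×5 = 1432.3 + 4456.76 + 2273.9 = 8162.96
Index = 8797.2 / 8162.96 × 100 = 107.7697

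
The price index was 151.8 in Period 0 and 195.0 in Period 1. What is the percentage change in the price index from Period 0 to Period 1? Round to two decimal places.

Change = (195.0 − 151.8) / 151.8 × 100
       = 43.2 / 151.8 × 100 = 28.4585%

28.46%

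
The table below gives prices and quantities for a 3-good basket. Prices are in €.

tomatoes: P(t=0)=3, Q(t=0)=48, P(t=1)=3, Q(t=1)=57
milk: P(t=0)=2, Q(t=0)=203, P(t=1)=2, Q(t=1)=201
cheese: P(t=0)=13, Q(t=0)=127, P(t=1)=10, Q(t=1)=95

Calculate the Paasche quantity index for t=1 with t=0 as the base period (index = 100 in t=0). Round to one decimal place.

Paasche quantity index uses current-period prices as weights.
ΣP(t=1)·Q(t=1) = 3×57 + 2×201 + 10×95 = 171 + 402 + 950 = 1523
ΣP(t=1)·Q(t=0) = 3×48 + 2×203 + 10×127 = 144 + 406 + 1270 = 1820
Index = 1523 / 1820 × 100 = 83.6813

83.7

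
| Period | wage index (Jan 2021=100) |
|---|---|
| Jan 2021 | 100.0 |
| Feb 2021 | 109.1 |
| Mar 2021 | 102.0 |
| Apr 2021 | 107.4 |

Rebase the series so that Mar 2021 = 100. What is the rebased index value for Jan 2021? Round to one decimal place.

98.0

Rebased(Jan 2021) = 100.0 / 102.0 × 100 = 98.0392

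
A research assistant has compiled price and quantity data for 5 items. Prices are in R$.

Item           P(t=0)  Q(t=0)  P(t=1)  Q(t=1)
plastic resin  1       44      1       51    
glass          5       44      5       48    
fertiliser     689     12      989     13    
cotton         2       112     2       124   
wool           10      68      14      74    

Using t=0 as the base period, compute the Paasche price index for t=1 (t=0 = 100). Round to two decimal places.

140.99

Paasche price index uses current-period quantities as weights.
ΣP(t=1)·Q(t=1) = 1×51 + 5×48 + 989×13 + 2×124 + 14×74 = 51 + 240 + 12857 + 248 + 1036 = 14432
ΣP(t=0)·Q(t=1) = 1×51 + 5×48 + 689×13 + 2×124 + 10×74 = 51 + 240 + 8957 + 248 + 740 = 10236
Index = 14432 / 10236 × 100 = 140.9926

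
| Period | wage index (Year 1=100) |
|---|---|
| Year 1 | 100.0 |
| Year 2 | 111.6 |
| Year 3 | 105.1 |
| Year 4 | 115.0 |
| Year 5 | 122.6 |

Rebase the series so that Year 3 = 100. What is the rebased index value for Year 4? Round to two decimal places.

109.42

Rebased(Year 4) = 115.0 / 105.1 × 100 = 109.4196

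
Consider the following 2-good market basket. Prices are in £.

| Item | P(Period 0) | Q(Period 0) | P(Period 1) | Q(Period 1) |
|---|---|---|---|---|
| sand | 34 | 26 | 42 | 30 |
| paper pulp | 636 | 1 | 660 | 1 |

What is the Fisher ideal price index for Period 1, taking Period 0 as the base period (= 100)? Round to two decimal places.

115.60

Laspeyres component (base-period weights):
ΣP(Period 1)Q(Period 0) = 42×26 + 660×1 = 1092 + 660 = 1752
ΣP(Period 0)Q(Period 0) = 34×26 + 636×1 = 884 + 636 = 1520
L = 1752 / 1520 × 100 = 115.2632
Paasche component (current-period weights):
ΣP(Period 1)Q(Period 1) = 42×30 + 660×1 = 1260 + 660 = 1920
ΣP(Period 0)Q(Period 1) = 34×30 + 636×1 = 1020 + 636 = 1656
P = 1920 / 1656 × 100 = 115.9420
Fisher = √(L × P) = √(115.2632 × 115.9420) = 115.6021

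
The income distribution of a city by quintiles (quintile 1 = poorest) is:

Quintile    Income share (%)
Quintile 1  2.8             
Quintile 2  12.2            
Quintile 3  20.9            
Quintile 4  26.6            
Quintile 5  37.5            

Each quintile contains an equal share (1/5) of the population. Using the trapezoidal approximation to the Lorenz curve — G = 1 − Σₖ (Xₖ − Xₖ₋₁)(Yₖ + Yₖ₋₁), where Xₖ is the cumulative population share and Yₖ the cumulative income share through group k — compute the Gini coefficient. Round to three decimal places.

Cumulative income shares Yₖ: 0.0280, 0.1500, 0.3590, 0.6250, 1.0000
Σ (Xₖ−Xₖ₋₁)(Yₖ+Yₖ₋₁) = (1/5)(0.0280+0.0000) + (1/5)(0.1500+0.0280) + (1/5)(0.3590+0.1500) + (1/5)(0.6250+0.3590) + (1/5)(1.0000+0.6250)
  = 0.0056 + 0.0356 + 0.1018 + 0.1968 + 0.3250 = 0.6648
G = 1 − 0.6648 = 0.3352

0.335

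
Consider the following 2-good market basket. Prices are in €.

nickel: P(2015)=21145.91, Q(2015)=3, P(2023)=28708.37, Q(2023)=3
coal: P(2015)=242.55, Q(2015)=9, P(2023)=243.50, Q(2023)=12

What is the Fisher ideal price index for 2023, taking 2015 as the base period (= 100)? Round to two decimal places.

134.40

Laspeyres component (base-period weights):
ΣP(2023)Q(2015) = 28708.37×3 + 243.50×9 = 86125.11 + 2191.5 = 88316.61
ΣP(2015)Q(2015) = 21145.91×3 + 242.55×9 = 63437.73 + 2182.95 = 65620.68
L = 88316.61 / 65620.68 × 100 = 134.5866
Paasche component (current-period weights):
ΣP(2023)Q(2023) = 28708.37×3 + 243.50×12 = 86125.11 + 2922 = 89047.11
ΣP(2015)Q(2023) = 21145.91×3 + 242.55×12 = 63437.73 + 2910.6 = 66348.33
P = 89047.11 / 66348.33 × 100 = 134.2115
Fisher = √(L × P) = √(134.5866 × 134.2115) = 134.3989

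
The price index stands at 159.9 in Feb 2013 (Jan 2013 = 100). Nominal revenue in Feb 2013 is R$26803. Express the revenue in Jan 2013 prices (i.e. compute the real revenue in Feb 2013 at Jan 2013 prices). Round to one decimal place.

Real = Nominal ÷ (Index/100) = 26803 ÷ (159.9/100)
     = 26803 ÷ 1.599 = 16762.3515

16762.4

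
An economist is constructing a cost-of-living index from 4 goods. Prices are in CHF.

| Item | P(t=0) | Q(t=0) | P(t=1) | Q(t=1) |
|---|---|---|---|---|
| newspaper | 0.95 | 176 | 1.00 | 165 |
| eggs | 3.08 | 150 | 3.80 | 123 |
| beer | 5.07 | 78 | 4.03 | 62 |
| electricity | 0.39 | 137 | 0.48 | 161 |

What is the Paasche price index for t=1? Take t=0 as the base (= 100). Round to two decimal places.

Paasche price index uses current-period quantities as weights.
ΣP(t=1)·Q(t=1) = 1.00×165 + 3.80×123 + 4.03×62 + 0.48×161 = 165 + 467.4 + 249.86 + 77.28 = 959.54
ΣP(t=0)·Q(t=1) = 0.95×165 + 3.08×123 + 5.07×62 + 0.39×161 = 156.75 + 378.84 + 314.34 + 62.79 = 912.72
Index = 959.54 / 912.72 × 100 = 105.1297

105.13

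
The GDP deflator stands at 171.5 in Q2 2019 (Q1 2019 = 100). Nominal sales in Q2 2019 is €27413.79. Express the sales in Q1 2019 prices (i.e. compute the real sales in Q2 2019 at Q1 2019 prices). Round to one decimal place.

Real = Nominal ÷ (Index/100) = 27413.79 ÷ (171.5/100)
     = 27413.79 ÷ 1.715 = 15984.7172

15984.7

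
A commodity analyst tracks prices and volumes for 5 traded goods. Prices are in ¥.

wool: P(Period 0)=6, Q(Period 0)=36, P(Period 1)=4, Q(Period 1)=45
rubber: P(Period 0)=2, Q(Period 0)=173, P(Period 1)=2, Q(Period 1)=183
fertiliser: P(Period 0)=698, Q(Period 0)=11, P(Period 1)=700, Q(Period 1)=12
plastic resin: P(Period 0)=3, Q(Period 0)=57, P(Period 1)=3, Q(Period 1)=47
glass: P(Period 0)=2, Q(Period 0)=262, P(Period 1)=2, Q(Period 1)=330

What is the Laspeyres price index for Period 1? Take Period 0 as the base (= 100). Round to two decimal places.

Laspeyres price index uses base-period quantities as weights.
ΣP(Period 1)·Q(Period 0) = 4×36 + 2×173 + 700×11 + 3×57 + 2×262 = 144 + 346 + 7700 + 171 + 524 = 8885
ΣP(Period 0)·Q(Period 0) = 6×36 + 2×173 + 698×11 + 3×57 + 2×262 = 216 + 346 + 7678 + 171 + 524 = 8935
Index = 8885 / 8935 × 100 = 99.4404

99.44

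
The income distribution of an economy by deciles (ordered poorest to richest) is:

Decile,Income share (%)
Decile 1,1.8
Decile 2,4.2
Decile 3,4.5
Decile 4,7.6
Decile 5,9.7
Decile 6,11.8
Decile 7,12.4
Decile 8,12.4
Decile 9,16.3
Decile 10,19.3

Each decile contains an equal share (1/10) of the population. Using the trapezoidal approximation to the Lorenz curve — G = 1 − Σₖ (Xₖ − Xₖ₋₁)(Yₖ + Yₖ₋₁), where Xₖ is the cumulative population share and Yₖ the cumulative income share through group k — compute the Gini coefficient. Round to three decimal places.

0.298

Cumulative income shares Yₖ: 0.0180, 0.0600, 0.1050, 0.1810, 0.2780, 0.3960, 0.5200, 0.6440, 0.8070, 1.0000
Σ (Xₖ−Xₖ₋₁)(Yₖ+Yₖ₋₁) = (1/10)(0.0180+0.0000) + (1/10)(0.0600+0.0180) + (1/10)(0.1050+0.0600) + (1/10)(0.1810+0.1050) + (1/10)(0.2780+0.1810) + (1/10)(0.3960+0.2780) + (1/10)(0.5200+0.3960) + (1/10)(0.6440+0.5200) + (1/10)(0.8070+0.6440) + (1/10)(1.0000+0.8070)
  = 0.0018 + 0.0078 + 0.0165 + 0.0286 + 0.0459 + 0.0674 + 0.0916 + 0.1164 + 0.1451 + 0.1807 = 0.7018
G = 1 − 0.7018 = 0.2982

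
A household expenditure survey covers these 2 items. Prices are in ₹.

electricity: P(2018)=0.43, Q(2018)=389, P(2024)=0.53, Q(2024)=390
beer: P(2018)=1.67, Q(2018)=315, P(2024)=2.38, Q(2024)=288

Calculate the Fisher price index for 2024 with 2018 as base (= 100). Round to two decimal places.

Laspeyres component (base-period weights):
ΣP(2024)Q(2018) = 0.53×389 + 2.38×315 = 206.17 + 749.7 = 955.87
ΣP(2018)Q(2018) = 0.43×389 + 1.67×315 = 167.27 + 526.05 = 693.32
L = 955.87 / 693.32 × 100 = 137.8685
Paasche component (current-period weights):
ΣP(2024)Q(2024) = 0.53×390 + 2.38×288 = 206.7 + 685.44 = 892.14
ΣP(2018)Q(2024) = 0.43×390 + 1.67×288 = 167.7 + 480.96 = 648.66
P = 892.14 / 648.66 × 100 = 137.5358
Fisher = √(L × P) = √(137.8685 × 137.5358) = 137.7021

137.70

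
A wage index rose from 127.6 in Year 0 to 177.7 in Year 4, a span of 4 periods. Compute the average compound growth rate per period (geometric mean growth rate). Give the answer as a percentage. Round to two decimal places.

Growth factor = (177.7/127.6)^(1/4) = (1.392633)^(1/4) = 1.086324
Growth rate = 1.086324 − 1 = 0.086324 = 8.6324%

8.63%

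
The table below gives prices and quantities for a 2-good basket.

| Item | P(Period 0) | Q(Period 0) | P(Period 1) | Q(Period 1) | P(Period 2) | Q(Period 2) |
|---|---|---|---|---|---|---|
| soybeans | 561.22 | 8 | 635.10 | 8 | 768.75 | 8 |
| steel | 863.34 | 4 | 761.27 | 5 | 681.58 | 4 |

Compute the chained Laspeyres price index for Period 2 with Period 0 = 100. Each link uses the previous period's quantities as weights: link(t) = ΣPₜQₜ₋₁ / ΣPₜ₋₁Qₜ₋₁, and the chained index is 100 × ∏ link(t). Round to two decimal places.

Link Period 0→Period 1:
ΣP(Period 1)Q(Period 0) = 635.10×8 + 761.27×4 = 5080.8 + 3045.08 = 8125.88
ΣP(Period 0)Q(Period 0) = 561.22×8 + 863.34×4 = 4489.76 + 3453.36 = 7943.12
link = 8125.88/7943.12 = 1.023009
Link Period 1→Period 2:
ΣP(Period 2)Q(Period 1) = 768.75×8 + 681.58×5 = 6150 + 3407.9 = 9557.9
ΣP(Period 1)Q(Period 1) = 635.10×8 + 761.27×5 = 5080.8 + 3806.35 = 8887.15
link = 9557.9/8887.15 = 1.075474
Chained index = 100 × 1.023009 × 1.075474 = 110.0219

110.02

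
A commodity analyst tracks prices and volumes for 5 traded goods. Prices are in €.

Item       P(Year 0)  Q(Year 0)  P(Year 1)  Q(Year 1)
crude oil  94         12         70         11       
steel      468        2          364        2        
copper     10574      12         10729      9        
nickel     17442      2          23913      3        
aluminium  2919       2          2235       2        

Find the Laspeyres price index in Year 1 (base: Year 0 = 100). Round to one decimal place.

Laspeyres price index uses base-period quantities as weights.
ΣP(Year 1)·Q(Year 0) = 70×12 + 364×2 + 10729×12 + 23913×2 + 2235×2 = 840 + 728 + 128748 + 47826 + 4470 = 182612
ΣP(Year 0)·Q(Year 0) = 94×12 + 468×2 + 10574×12 + 17442×2 + 2919×2 = 1128 + 936 + 126888 + 34884 + 5838 = 169674
Index = 182612 / 169674 × 100 = 107.6252

107.6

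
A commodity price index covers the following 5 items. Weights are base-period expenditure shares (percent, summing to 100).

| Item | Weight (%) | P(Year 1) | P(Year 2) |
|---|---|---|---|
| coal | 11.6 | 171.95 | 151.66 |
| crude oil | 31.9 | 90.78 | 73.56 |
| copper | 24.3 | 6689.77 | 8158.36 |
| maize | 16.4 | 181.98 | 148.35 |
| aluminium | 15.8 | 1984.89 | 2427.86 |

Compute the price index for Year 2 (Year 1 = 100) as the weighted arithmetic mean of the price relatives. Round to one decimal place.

coal: 11.6 × (151.66/171.95) = 11.6 × 0.882001 = 10.2312
crude oil: 31.9 × (73.56/90.78) = 31.9 × 0.810311 = 25.8489
copper: 24.3 × (8158.36/6689.77) = 24.3 × 1.219528 = 29.6345
maize: 16.4 × (148.35/181.98) = 16.4 × 0.815199 = 13.3693
aluminium: 15.8 × (2427.86/1984.89) = 15.8 × 1.223171 = 19.3261
Index = Σ wᵢ·(p₁ᵢ/p₀ᵢ) = 10.2312 + 25.8489 + 29.6345 + 13.3693 + 19.3261 = 98.4100

98.4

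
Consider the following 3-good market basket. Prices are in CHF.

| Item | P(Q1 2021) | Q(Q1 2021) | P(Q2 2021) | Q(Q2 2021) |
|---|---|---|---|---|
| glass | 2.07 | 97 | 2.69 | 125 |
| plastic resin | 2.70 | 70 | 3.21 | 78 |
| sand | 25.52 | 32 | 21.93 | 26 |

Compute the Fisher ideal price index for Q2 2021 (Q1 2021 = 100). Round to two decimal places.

Laspeyres component (base-period weights):
ΣP(Q2 2021)Q(Q1 2021) = 2.69×97 + 3.21×70 + 21.93×32 = 260.93 + 224.7 + 701.76 = 1187.39
ΣP(Q1 2021)Q(Q1 2021) = 2.07×97 + 2.70×70 + 25.52×32 = 200.79 + 189 + 816.64 = 1206.43
L = 1187.39 / 1206.43 × 100 = 98.4218
Paasche component (current-period weights):
ΣP(Q2 2021)Q(Q2 2021) = 2.69×125 + 3.21×78 + 21.93×26 = 336.25 + 250.38 + 570.18 = 1156.81
ΣP(Q1 2021)Q(Q2 2021) = 2.07×125 + 2.70×78 + 25.52×26 = 258.75 + 210.6 + 663.52 = 1132.87
P = 1156.81 / 1132.87 × 100 = 102.1132
Fisher = √(L × P) = √(98.4218 × 102.1132) = 100.2505

100.25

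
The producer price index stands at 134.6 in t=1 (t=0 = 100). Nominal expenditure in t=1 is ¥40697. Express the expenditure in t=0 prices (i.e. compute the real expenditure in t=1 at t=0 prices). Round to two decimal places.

30235.51

Real = Nominal ÷ (Index/100) = 40697 ÷ (134.6/100)
     = 40697 ÷ 1.346 = 30235.5126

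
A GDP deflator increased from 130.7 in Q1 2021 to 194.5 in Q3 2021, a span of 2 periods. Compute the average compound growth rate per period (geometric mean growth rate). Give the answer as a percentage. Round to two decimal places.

Growth factor = (194.5/130.7)^(1/2) = (1.488141)^(1/2) = 1.219894
Growth rate = 1.219894 − 1 = 0.219894 = 21.9894%

21.99%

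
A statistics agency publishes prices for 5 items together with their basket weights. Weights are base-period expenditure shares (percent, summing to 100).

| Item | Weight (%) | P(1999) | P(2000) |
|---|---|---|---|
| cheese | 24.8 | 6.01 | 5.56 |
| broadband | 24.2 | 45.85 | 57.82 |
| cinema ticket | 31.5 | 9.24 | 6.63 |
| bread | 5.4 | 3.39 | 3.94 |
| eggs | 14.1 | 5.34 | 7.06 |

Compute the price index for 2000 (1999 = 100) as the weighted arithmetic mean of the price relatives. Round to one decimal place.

cheese: 24.8 × (5.56/6.01) = 24.8 × 0.925125 = 22.9431
broadband: 24.2 × (57.82/45.85) = 24.2 × 1.261069 = 30.5179
cinema ticket: 31.5 × (6.63/9.24) = 31.5 × 0.717532 = 22.6023
bread: 5.4 × (3.94/3.39) = 5.4 × 1.162242 = 6.2761
eggs: 14.1 × (7.06/5.34) = 14.1 × 1.322097 = 18.6416
Index = Σ wᵢ·(p₁ᵢ/p₀ᵢ) = 22.9431 + 30.5179 + 22.6023 + 6.2761 + 18.6416 = 100.9809

101.0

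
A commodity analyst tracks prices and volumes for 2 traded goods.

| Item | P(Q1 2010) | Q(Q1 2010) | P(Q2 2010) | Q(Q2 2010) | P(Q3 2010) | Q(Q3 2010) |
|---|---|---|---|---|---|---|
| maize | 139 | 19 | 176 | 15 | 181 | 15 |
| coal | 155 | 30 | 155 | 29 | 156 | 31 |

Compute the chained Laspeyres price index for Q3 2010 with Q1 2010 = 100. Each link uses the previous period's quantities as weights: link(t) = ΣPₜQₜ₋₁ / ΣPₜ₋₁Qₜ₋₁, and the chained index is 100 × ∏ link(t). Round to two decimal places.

Link Q1 2010→Q2 2010:
ΣP(Q2 2010)Q(Q1 2010) = 176×19 + 155×30 = 3344 + 4650 = 7994
ΣP(Q1 2010)Q(Q1 2010) = 139×19 + 155×30 = 2641 + 4650 = 7291
link = 7994/7291 = 1.096420
Link Q2 2010→Q3 2010:
ΣP(Q3 2010)Q(Q2 2010) = 181×15 + 156×29 = 2715 + 4524 = 7239
ΣP(Q2 2010)Q(Q2 2010) = 176×15 + 155×29 = 2640 + 4495 = 7135
link = 7239/7135 = 1.014576
Chained index = 100 × 1.096420 × 1.014576 = 111.2402

111.24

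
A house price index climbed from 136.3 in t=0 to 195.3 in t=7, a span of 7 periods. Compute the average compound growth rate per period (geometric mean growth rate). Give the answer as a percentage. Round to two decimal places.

Growth factor = (195.3/136.3)^(1/7) = (1.432869)^(1/7) = 1.052726
Growth rate = 1.052726 − 1 = 0.052726 = 5.2726%

5.27%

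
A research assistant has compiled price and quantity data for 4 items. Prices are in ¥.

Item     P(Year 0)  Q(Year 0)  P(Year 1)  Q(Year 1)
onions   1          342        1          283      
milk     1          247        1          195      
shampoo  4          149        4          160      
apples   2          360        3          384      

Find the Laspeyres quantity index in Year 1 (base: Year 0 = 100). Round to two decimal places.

99.00

Laspeyres quantity index uses base-period prices as weights.
ΣP(Year 0)·Q(Year 1) = 1×283 + 1×195 + 4×160 + 2×384 = 283 + 195 + 640 + 768 = 1886
ΣP(Year 0)·Q(Year 0) = 1×342 + 1×247 + 4×149 + 2×360 = 342 + 247 + 596 + 720 = 1905
Index = 1886 / 1905 × 100 = 99.0026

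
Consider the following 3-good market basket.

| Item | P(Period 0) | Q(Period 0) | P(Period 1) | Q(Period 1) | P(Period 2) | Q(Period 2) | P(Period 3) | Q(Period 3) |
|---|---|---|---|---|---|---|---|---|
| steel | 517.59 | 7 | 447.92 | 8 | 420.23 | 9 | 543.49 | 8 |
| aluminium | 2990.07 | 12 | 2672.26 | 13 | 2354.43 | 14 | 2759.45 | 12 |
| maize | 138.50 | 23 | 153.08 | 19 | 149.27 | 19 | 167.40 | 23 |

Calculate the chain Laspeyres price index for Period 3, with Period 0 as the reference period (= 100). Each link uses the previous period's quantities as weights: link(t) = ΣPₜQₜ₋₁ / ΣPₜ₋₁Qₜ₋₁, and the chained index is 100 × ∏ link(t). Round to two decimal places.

95.55

Link Period 0→Period 1:
ΣP(Period 1)Q(Period 0) = 447.92×7 + 2672.26×12 + 153.08×23 = 3135.44 + 32067.12 + 3520.84 = 38723.4
ΣP(Period 0)Q(Period 0) = 517.59×7 + 2990.07×12 + 138.50×23 = 3623.13 + 35880.84 + 3185.5 = 42689.47
link = 38723.4/42689.47 = 0.907095
Link Period 1→Period 2:
ΣP(Period 2)Q(Period 1) = 420.23×8 + 2354.43×13 + 149.27×19 = 3361.84 + 30607.59 + 2836.13 = 36805.56
ΣP(Period 1)Q(Period 1) = 447.92×8 + 2672.26×13 + 153.08×19 = 3583.36 + 34739.38 + 2908.52 = 41231.26
link = 36805.56/41231.26 = 0.892662
Link Period 2→Period 3:
ΣP(Period 3)Q(Period 2) = 543.49×9 + 2759.45×14 + 167.40×19 = 4891.41 + 38632.3 + 3180.6 = 46704.31
ΣP(Period 2)Q(Period 2) = 420.23×9 + 2354.43×14 + 149.27×19 = 3782.07 + 32962.02 + 2836.13 = 39580.22
link = 46704.31/39580.22 = 1.179991
Chained index = 100 × 0.907095 × 0.892662 × 1.179991 = 95.5473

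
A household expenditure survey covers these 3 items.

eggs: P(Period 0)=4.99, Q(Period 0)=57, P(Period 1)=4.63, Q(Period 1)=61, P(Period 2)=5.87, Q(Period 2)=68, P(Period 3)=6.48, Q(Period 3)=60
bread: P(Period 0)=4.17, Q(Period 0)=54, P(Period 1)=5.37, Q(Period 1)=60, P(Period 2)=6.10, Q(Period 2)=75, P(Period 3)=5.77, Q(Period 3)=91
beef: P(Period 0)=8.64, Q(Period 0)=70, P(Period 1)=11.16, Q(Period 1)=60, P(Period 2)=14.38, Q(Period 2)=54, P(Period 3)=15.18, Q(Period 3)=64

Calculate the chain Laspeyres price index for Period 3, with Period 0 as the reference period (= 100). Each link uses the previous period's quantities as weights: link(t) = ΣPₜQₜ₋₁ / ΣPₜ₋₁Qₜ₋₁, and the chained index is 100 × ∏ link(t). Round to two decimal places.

154.67

Link Period 0→Period 1:
ΣP(Period 1)Q(Period 0) = 4.63×57 + 5.37×54 + 11.16×70 = 263.91 + 289.98 + 781.2 = 1335.09
ΣP(Period 0)Q(Period 0) = 4.99×57 + 4.17×54 + 8.64×70 = 284.43 + 225.18 + 604.8 = 1114.41
link = 1335.09/1114.41 = 1.198024
Link Period 1→Period 2:
ΣP(Period 2)Q(Period 1) = 5.87×61 + 6.10×60 + 14.38×60 = 358.07 + 366 + 862.8 = 1586.87
ΣP(Period 1)Q(Period 1) = 4.63×61 + 5.37×60 + 11.16×60 = 282.43 + 322.2 + 669.6 = 1274.23
link = 1586.87/1274.23 = 1.245356
Link Period 2→Period 3:
ΣP(Period 3)Q(Period 2) = 6.48×68 + 5.77×75 + 15.18×54 = 440.64 + 432.75 + 819.72 = 1693.11
ΣP(Period 2)Q(Period 2) = 5.87×68 + 6.10×75 + 14.38×54 = 399.16 + 457.5 + 776.52 = 1633.18
link = 1693.11/1633.18 = 1.036695
Chained index = 100 × 1.198024 × 1.245356 × 1.036695 = 154.6715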